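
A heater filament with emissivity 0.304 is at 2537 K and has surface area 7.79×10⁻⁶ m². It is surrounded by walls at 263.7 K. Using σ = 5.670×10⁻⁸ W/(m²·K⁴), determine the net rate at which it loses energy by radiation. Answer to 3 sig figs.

Area A = 7.79×10⁻⁶ m².
Net radiated power P_net = εσA(T⁴ − T₀⁴) = 0.304×5.670×10⁻⁸×7.79×10⁻⁶×(2537⁴ − 263.7⁴).
T⁴ − T₀⁴ = 4.14268×10¹³ − 4.83549×10⁹ = 4.14220×10¹³ K⁴, so P_net = 5.56 W.

Net loss ≈ 5.56 W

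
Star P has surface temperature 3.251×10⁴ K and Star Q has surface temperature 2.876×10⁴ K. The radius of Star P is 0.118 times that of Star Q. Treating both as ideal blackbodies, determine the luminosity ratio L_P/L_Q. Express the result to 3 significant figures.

L_P/L_Q ≈ 0.0227

L ∝ R²T⁴, so L_P/L_Q = (R_P/R_Q)²(T_P/T_Q)⁴ = (0.118)² × (3.251×10⁴/2.876×10⁴)⁴ = 0.013924 × 1.63272 = 0.0227.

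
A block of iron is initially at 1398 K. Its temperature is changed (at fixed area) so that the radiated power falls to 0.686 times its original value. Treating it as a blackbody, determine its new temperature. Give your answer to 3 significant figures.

T₂ ≈ 1.27×10³ K

P ∝ T⁴, so T₂/T₁ = (P₂/P₁)^(1/4) = (0.686)^(1/4) = 0.910083.
T₂ = 1398 × 0.910083 = 1.27×10³ K.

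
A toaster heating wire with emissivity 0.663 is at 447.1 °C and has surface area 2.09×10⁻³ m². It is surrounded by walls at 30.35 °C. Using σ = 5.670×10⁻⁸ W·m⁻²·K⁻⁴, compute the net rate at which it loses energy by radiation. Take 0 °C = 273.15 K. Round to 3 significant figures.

T = 447.1 °C + 273.15 = 720.25 K.
Surroundings: T = 30.35 °C + 273.15 = 303.50 K.
Area A = 2.09×10⁻³ m².
Net radiated power P_net = εσA(T⁴ − T₀⁴) = 0.663×5.670×10⁻⁸×2.09×10⁻³×(720.25⁴ − 303.50⁴).
T⁴ − T₀⁴ = 2.69112×10¹¹ − 8.48467×10⁹ = 2.60627×10¹¹ K⁴, so P_net = 20.5 W.

Net loss ≈ 20.5 W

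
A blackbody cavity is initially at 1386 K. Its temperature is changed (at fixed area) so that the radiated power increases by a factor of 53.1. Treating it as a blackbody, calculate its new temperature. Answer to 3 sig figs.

T₂ ≈ 3.74×10³ K

P ∝ T⁴, so T₂/T₁ = (P₂/P₁)^(1/4) = (53.1)^(1/4) = 2.69944.
T₂ = 1386 × 2.69944 = 3.74×10³ K.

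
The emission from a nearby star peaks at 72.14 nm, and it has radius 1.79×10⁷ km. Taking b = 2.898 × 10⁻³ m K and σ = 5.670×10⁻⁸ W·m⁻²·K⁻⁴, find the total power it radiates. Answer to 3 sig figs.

P ≈ 5.95×10³² W

Wien's law: T = b/λ_max = 2.898×10⁻³/7.214×10⁻⁸ = 40171.9 K.
Surface area A = 4πR² = 4π(1.79×10¹⁰ m)² = 4.02639×10²¹ m².
Then P = σAT⁴ = 5.670×10⁻⁸×4.02639×10²¹×(40171.9)⁴ = 5.95×10³² W.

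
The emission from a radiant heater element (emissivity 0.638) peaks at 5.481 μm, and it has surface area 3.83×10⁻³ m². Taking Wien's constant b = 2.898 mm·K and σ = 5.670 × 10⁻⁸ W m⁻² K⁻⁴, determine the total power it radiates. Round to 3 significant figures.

Wien's law: T = b/λ_max = 2.898×10⁻³/5.481×10⁻⁶ = 528.736 K.
Area A = 3.83×10⁻³ m².
Then P = εσAT⁴ = 0.638×5.670×10⁻⁸×3.83×10⁻³×(528.736)⁴ = 10.8 W.

P ≈ 10.8 W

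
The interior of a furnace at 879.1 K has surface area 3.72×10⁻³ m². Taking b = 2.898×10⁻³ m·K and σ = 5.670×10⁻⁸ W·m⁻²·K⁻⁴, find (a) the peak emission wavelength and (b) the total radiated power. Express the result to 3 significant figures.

(a) λ_max = b/T = 2.898×10⁻³/879.1 = 3.297×10⁻⁶ m = 3.30 μm.
Area A = 3.72×10⁻³ m².
(b) P = σAT⁴ = 5.670×10⁻⁸×3.72×10⁻³×(879.1)⁴ = 126 W.

λ_max ≈ 3.30 μm; P ≈ 126 W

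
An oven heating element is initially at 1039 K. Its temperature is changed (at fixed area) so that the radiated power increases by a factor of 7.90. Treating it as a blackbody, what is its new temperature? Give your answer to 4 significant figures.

T₂ ≈ 1742 K

P ∝ T⁴, so T₂/T₁ = (P₂/P₁)^(1/4) = (7.90)^(1/4) = 1.67651.
T₂ = 1039 × 1.67651 = 1742 K.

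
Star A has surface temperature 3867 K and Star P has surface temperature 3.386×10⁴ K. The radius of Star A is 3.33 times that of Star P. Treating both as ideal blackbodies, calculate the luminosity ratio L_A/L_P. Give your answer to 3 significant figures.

L ∝ R²T⁴, so L_A/L_P = (R_A/R_P)²(T_A/T_P)⁴ = (3.33)² × (3867/3.386×10⁴)⁴ = 11.0889 × 1.70117×10⁻⁴ = 1.89×10⁻³.

L_A/L_P ≈ 1.89×10⁻³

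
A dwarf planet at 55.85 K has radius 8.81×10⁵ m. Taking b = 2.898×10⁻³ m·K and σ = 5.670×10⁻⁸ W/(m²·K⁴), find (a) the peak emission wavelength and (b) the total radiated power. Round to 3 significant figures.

(a) λ_max = b/T = 2.898×10⁻³/55.85 = 5.189×10⁻⁵ m = 51.9 μm.
Surface area A = 4πR² = 4π(8.81×10⁵ m)² = 9.75353×10¹² m².
(b) P = σAT⁴ = 5.670×10⁻⁸×9.75353×10¹²×(55.85)⁴ = 5.38×10¹² W.

λ_max ≈ 51.9 μm; P ≈ 5.38×10¹² W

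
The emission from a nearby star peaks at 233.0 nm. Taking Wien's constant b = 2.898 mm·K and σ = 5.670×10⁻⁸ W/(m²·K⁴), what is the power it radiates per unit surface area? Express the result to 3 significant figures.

Wien's law: T = b/λ_max = 2.898×10⁻³/2.330×10⁻⁷ = 12437.8 K.
Then I = σT⁴ = 5.670×10⁻⁸×(12437.8)⁴ = 1.36×10⁹ W/m².

I ≈ 1.36×10⁹ W/m²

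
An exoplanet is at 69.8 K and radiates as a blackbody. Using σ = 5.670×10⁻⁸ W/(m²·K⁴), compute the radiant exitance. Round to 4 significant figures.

I ≈ 1.346 W/m²

Stefan–Boltzmann: I = σT⁴ = 5.670×10⁻⁸ × (69.8)⁴ = 1.346 W/m².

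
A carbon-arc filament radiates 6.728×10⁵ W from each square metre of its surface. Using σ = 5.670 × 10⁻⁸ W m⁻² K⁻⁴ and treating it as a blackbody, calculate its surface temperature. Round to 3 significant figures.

I = σT⁴, so T = (I/σ)^(1/4) = (6.728×10⁵/(5.670×10⁻⁸))^(1/4) = 1.86×10³ K.

T ≈ 1.86×10³ K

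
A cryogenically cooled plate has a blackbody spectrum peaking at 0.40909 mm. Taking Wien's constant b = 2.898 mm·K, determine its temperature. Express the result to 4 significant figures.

T ≈ 7.084 K

Wien's law gives T = b/λ_max = (2.898×10⁻³ m·K)/(4.0909×10⁻⁴ m) = 7.084 K.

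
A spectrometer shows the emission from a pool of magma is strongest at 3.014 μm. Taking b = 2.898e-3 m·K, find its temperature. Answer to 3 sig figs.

T ≈ 962 K

Wien's law gives T = b/λ_max = (2.898×10⁻³ m·K)/(3.014×10⁻⁶ m) = 962 K.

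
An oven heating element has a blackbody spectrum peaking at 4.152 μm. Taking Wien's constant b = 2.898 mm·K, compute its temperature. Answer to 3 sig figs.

Wien's law gives T = b/λ_max = (2.898×10⁻³ m·K)/(4.152×10⁻⁶ m) = 698 K.

T ≈ 698 K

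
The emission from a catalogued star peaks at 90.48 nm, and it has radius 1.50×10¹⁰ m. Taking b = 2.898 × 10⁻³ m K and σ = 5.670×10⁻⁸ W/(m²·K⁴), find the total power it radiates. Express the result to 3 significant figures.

Wien's law: T = b/λ_max = 2.898×10⁻³/9.048×10⁻⁸ = 32029.2 K.
Surface area A = 4πR² = 4π(1.50×10¹⁰ m)² = 2.82743×10²¹ m².
Then P = σAT⁴ = 5.670×10⁻⁸×2.82743×10²¹×(32029.2)⁴ = 1.69×10³² W.

P ≈ 1.69×10³² W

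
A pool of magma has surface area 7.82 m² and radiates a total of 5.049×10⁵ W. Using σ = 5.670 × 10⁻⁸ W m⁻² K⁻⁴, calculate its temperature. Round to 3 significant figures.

T ≈ 1.03×10³ K

Area A = 7.82 m².
P = σAT⁴ ⇒ T = (P/(σA))^(1/4) = (5.049×10⁵/(5.670×10⁻⁸×7.82))^(1/4) = 1.03×10³ K.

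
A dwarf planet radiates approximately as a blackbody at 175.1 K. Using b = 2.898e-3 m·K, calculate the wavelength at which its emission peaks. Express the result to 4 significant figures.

Wien's displacement law: λ_max = b/T = (2.898×10⁻³ m·K)/(175.1 K) = 1.6551×10⁻⁵ m.
That is 16.55 μm, in the infrared range.

λ_max ≈ 16.55 μm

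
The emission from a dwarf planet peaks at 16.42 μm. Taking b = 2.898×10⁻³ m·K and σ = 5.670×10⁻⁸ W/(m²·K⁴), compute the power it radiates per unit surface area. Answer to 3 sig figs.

Wien's law: T = b/λ_max = 2.898×10⁻³/1.642×10⁻⁵ = 176.492 K.
Then I = σT⁴ = 5.670×10⁻⁸×(176.492)⁴ = 55.0 W/m².

I ≈ 55.0 W/m²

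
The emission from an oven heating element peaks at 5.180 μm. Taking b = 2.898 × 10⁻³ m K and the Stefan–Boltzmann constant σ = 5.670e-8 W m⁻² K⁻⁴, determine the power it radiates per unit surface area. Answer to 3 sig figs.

I ≈ 5.55×10³ W/m²

Wien's law: T = b/λ_max = 2.898×10⁻³/5.180×10⁻⁶ = 559.459 K.
Then I = σT⁴ = 5.670×10⁻⁸×(559.459)⁴ = 5.55×10³ W/m².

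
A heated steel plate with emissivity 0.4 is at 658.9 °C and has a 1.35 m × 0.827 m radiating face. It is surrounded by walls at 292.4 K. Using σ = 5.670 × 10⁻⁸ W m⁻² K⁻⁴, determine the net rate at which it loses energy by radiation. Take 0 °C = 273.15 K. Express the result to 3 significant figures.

Net loss ≈ 1.89×10⁴ W

T = 658.9 °C + 273.15 = 932.05 K.
Area A = 1.35 × 0.827 = 1.11645 m².
Net radiated power P_net = εσA(T⁴ − T₀⁴) = 0.4×5.670×10⁻⁸×1.11645×(932.05⁴ − 292.4⁴).
T⁴ − T₀⁴ = 7.54670×10¹¹ − 7.30987×10⁹ = 7.47360×10¹¹ K⁴, so P_net = 1.89×10⁴ W.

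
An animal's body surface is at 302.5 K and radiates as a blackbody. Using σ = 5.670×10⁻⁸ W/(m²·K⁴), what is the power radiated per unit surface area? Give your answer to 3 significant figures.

Stefan–Boltzmann: I = σT⁴ = 5.670×10⁻⁸ × (302.5)⁴ = 475 W/m².

I ≈ 475 W/m²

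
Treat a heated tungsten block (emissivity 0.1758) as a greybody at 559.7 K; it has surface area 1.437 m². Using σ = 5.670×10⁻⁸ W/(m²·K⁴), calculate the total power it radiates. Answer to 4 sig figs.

P ≈ 1406 W

Area A = 1.437 m².
P = εσAT⁴ = 0.1758 × 5.670×10⁻⁸ × 1.437 × (559.7)⁴ = 1406 W.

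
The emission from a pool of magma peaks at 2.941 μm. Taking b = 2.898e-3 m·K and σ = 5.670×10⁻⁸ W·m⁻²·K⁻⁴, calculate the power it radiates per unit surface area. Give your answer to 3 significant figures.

Wien's law: T = b/λ_max = 2.898×10⁻³/2.941×10⁻⁶ = 985.379 K.
Then I = σT⁴ = 5.670×10⁻⁸×(985.379)⁴ = 5.35×10⁴ W/m².

I ≈ 5.35×10⁴ W/m²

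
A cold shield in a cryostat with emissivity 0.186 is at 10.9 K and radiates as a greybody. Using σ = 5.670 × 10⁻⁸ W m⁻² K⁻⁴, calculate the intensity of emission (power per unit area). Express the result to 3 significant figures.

I ≈ 1.49×10⁻⁴ W/m²

Stefan–Boltzmann: I = εσT⁴ = 0.186 × 5.670×10⁻⁸ × (10.9)⁴ = 1.49×10⁻⁴ W/m².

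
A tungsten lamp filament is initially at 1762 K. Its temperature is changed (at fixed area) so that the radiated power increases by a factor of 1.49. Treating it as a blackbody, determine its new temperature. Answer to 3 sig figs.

T₂ ≈ 1.95×10³ K

P ∝ T⁴, so T₂/T₁ = (P₂/P₁)^(1/4) = (1.49)^(1/4) = 1.10483.
T₂ = 1762 × 1.10483 = 1.95×10³ K.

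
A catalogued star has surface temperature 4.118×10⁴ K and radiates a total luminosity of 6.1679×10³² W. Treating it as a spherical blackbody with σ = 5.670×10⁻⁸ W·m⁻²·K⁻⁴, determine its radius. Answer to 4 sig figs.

R ≈ 1.735×10¹⁰ m

L = 4πR²σT⁴ ⇒ R = √(L/(4πσT⁴)).
σT⁴ = 1.63053×10¹¹ W/m², so R = √(6.1679×10³²/(4π×1.63053×10¹¹)) = 1.735×10¹⁰ m.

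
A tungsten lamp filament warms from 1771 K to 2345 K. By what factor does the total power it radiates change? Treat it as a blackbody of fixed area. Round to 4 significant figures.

P₂/P₁ ≈ 3.074

P ∝ T⁴, so P₂/P₁ = (T₂/T₁)⁴ = (2345/1771)⁴ = (1.32411)⁴ = 3.074.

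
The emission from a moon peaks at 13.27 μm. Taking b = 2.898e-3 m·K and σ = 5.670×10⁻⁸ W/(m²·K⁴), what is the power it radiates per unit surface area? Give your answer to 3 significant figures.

Wien's law: T = b/λ_max = 2.898×10⁻³/1.327×10⁻⁵ = 218.387 K.
Then I = σT⁴ = 5.670×10⁻⁸×(218.387)⁴ = 129 W/m².

I ≈ 129 W/m²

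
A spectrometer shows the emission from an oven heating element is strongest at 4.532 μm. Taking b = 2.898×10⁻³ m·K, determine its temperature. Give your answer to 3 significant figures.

Wien's law gives T = b/λ_max = (2.898×10⁻³ m·K)/(4.532×10⁻⁶ m) = 639 K.

T ≈ 639 K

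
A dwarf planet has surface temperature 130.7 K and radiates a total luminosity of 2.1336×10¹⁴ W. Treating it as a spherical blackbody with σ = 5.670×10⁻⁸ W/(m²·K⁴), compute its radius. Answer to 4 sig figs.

L = 4πR²σT⁴ ⇒ R = √(L/(4πσT⁴)).
σT⁴ = 16.5457 W/m², so R = √(2.1336×10¹⁴/(4π×16.5457)) = 1.013×10⁶ m.

R ≈ 1.013×10⁶ m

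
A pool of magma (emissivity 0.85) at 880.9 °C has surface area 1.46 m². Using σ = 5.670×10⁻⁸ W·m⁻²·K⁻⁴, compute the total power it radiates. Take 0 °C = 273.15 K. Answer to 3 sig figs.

T = 880.9 °C + 273.15 = 1154.05 K.
Area A = 1.46 m².
P = εσAT⁴ = 0.85 × 5.670×10⁻⁸ × 1.46 × (1154.05)⁴ = 1.25×10⁵ W.

P ≈ 1.25×10⁵ W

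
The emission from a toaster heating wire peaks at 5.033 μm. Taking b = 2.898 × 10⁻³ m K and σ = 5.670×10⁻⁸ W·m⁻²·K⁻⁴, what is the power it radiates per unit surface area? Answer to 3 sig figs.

I ≈ 6.23×10³ W/m²

Wien's law: T = b/λ_max = 2.898×10⁻³/5.033×10⁻⁶ = 575.800 K.
Then I = σT⁴ = 5.670×10⁻⁸×(575.800)⁴ = 6.23×10³ W/m².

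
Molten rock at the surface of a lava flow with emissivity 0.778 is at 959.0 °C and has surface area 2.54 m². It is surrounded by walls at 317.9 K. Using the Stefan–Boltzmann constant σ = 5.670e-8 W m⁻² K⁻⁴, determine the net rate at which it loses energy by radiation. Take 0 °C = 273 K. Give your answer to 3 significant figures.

Net loss ≈ 2.57×10⁵ W

T = 959.0 °C + 273 = 1232.0 K.
Area A = 2.54 m².
Net radiated power P_net = εσA(T⁴ − T₀⁴) = 0.778×5.670×10⁻⁸×2.54×(1232.0⁴ − 317.9⁴).
T⁴ − T₀⁴ = 2.30379×10¹² − 1.02132×10¹⁰ = 2.29358×10¹² K⁴, so P_net = 2.57×10⁵ W.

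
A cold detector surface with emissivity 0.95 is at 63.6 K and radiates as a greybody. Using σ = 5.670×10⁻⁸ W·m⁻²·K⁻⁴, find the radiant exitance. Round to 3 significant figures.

Stefan–Boltzmann: I = εσT⁴ = 0.95 × 5.670×10⁻⁸ × (63.6)⁴ = 0.881 W/m².

I ≈ 0.881 W/m²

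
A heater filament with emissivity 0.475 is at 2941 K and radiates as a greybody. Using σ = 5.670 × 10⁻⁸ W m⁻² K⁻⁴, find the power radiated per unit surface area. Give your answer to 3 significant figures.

Stefan–Boltzmann: I = εσT⁴ = 0.475 × 5.670×10⁻⁸ × (2941)⁴ = 2.01×10⁶ W/m².

I ≈ 2.01×10⁶ W/m²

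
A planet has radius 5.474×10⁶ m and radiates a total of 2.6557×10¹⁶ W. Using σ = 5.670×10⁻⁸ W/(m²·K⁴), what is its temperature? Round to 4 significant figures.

Surface area A = 4πR² = 4π(5.474×10⁶ m)² = 3.76547×10¹⁴ m².
P = σAT⁴ ⇒ T = (P/(σA))^(1/4) = (2.6557×10¹⁶/(5.670×10⁻⁸×3.76547×10¹⁴))^(1/4) = 187.8 K.

T ≈ 187.8 K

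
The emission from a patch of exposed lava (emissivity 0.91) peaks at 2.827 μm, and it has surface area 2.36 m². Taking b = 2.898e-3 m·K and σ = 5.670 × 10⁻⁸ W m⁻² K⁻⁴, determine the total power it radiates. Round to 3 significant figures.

Wien's law: T = b/λ_max = 2.898×10⁻³/2.827×10⁻⁶ = 1025.11 K.
Area A = 2.36 m².
Then P = εσAT⁴ = 0.91×5.670×10⁻⁸×2.36×(1025.11)⁴ = 1.34×10⁵ W.

P ≈ 1.34×10⁵ W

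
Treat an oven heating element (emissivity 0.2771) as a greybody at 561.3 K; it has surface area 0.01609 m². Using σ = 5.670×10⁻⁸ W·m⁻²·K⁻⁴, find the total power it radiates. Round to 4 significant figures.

Area A = 0.01609 m².
P = εσAT⁴ = 0.2771 × 5.670×10⁻⁸ × 0.01609 × (561.3)⁴ = 25.09 W.

P ≈ 25.09 W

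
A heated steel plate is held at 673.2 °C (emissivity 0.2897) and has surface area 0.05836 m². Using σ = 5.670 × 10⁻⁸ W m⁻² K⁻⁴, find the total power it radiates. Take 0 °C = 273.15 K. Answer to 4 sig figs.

P ≈ 768.9 W

T = 673.2 °C + 273.15 = 946.35 K.
Area A = 0.05836 m².
P = εσAT⁴ = 0.2897 × 5.670×10⁻⁸ × 0.05836 × (946.35)⁴ = 768.9 W.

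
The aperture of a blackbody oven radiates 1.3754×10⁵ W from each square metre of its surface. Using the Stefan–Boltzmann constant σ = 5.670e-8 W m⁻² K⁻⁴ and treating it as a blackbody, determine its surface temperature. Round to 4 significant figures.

I = σT⁴, so T = (I/σ)^(1/4) = (1.3754×10⁵/(5.670×10⁻⁸))^(1/4) = 1248 K.

T ≈ 1248 K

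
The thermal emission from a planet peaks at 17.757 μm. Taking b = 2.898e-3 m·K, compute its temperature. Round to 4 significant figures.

Wien's law gives T = b/λ_max = (2.898×10⁻³ m·K)/(1.7757×10⁻⁵ m) = 163.2 K.

T ≈ 163.2 K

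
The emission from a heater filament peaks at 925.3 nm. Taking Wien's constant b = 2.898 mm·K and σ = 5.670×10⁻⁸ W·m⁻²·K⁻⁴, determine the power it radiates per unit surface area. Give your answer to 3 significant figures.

I ≈ 5.46×10⁶ W/m²

Wien's law: T = b/λ_max = 2.898×10⁻³/9.253×10⁻⁷ = 3131.96 K.
Then I = σT⁴ = 5.670×10⁻⁸×(3131.96)⁴ = 5.46×10⁶ W/m².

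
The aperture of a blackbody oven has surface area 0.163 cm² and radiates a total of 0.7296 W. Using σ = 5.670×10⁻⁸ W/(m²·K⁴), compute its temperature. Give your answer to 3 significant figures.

Area A = 0.163 cm² = 1.63×10⁻⁵ m².
P = σAT⁴ ⇒ T = (P/(σA))^(1/4) = (0.7296/(5.670×10⁻⁸×1.63×10⁻⁵))^(1/4) = 943 K.

T ≈ 943 K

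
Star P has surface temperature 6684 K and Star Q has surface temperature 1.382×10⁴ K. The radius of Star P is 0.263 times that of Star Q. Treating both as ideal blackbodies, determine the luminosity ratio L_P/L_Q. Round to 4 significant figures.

L ∝ R²T⁴, so L_P/L_Q = (R_P/R_Q)²(T_P/T_Q)⁴ = (0.263)² × (6684/1.382×10⁴)⁴ = 0.069169 × 0.0547159 = 3.785×10⁻³.

L_P/L_Q ≈ 3.785×10⁻³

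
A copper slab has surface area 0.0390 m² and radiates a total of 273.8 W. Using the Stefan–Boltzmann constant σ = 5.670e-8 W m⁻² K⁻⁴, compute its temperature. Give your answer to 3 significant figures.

T ≈ 593 K

Area A = 0.0390 m².
P = σAT⁴ ⇒ T = (P/(σA))^(1/4) = (273.8/(5.670×10⁻⁸×0.0390))^(1/4) = 593 K.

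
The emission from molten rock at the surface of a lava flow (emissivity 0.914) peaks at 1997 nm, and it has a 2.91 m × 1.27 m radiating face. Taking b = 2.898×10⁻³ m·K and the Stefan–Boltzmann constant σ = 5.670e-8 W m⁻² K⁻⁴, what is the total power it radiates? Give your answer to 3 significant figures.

P ≈ 8.49×10⁵ W

Wien's law: T = b/λ_max = 2.898×10⁻³/1.997×10⁻⁶ = 1451.18 K.
Area A = 2.91 × 1.27 = 3.6957 m².
Then P = εσAT⁴ = 0.914×5.670×10⁻⁸×3.6957×(1451.18)⁴ = 8.49×10⁵ W.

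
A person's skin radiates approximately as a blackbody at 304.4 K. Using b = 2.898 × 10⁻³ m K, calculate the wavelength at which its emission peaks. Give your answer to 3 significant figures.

λ_max ≈ 9.52 μm

Wien's displacement law: λ_max = b/T = (2.898×10⁻³ m·K)/(304.4 K) = 9.520×10⁻⁶ m.
That is 9.52 μm, in the infrared range.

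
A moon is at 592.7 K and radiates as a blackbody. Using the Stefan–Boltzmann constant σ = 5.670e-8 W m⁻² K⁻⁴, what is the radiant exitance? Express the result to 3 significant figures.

I ≈ 7.00×10³ W/m²

Stefan–Boltzmann: I = σT⁴ = 5.670×10⁻⁸ × (592.7)⁴ = 7.00×10³ W/m².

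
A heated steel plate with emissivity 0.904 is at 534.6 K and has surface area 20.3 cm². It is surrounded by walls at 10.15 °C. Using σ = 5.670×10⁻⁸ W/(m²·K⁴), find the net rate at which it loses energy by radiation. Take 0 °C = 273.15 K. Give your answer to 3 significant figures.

Surroundings: T = 10.15 °C + 273.15 = 283.30 K.
Area A = 20.3 cm² = 2.03×10⁻³ m².
Net radiated power P_net = εσA(T⁴ − T₀⁴) = 0.904×5.670×10⁻⁸×2.03×10⁻³×(534.6⁴ − 283.30⁴).
T⁴ − T₀⁴ = 8.16800×10¹⁰ − 6.44149×10⁹ = 7.52385×10¹⁰ K⁴, so P_net = 7.83 W.

Net loss ≈ 7.83 W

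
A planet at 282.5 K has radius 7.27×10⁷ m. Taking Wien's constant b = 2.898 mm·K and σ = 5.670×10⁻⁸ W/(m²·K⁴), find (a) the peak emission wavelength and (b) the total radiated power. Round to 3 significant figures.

(a) λ_max = b/T = 2.898×10⁻³/282.5 = 1.026×10⁻⁵ m = 10.3 μm.
Surface area A = 4πR² = 4π(7.27×10⁷ m)² = 6.64169×10¹⁶ m².
(b) P = σAT⁴ = 5.670×10⁻⁸×6.64169×10¹⁶×(282.5)⁴ = 2.40×10¹⁹ W.

λ_max ≈ 10.3 μm; P ≈ 2.40×10¹⁹ W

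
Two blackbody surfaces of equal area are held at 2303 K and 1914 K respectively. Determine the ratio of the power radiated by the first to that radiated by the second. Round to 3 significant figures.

P₁/P₂ ≈ 2.10

With equal areas, P₁/P₂ = (T₁/T₂)⁴ = (2303/1914)⁴ = 2.10.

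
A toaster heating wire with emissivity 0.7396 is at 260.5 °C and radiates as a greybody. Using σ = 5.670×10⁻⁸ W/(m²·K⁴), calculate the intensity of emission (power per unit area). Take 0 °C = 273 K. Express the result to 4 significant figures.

T = 260.5 °C + 273 = 533.5 K.
Stefan–Boltzmann: I = εσT⁴ = 0.7396 × 5.670×10⁻⁸ × (533.5)⁴ = 3397 W/m².

I ≈ 3397 W/m²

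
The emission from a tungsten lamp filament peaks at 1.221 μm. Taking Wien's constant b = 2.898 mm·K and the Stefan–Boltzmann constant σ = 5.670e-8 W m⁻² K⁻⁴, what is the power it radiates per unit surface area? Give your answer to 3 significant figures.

Wien's law: T = b/λ_max = 2.898×10⁻³/1.221×10⁻⁶ = 2373.46 K.
Then I = σT⁴ = 5.670×10⁻⁸×(2373.46)⁴ = 1.80×10⁶ W/m².

I ≈ 1.80×10⁶ W/m²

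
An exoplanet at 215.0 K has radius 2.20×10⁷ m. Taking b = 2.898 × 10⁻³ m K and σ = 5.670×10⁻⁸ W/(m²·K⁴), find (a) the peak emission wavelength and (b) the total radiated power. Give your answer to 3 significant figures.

(a) λ_max = b/T = 2.898×10⁻³/215.0 = 1.348×10⁻⁵ m = 13.5 μm.
Surface area A = 4πR² = 4π(2.20×10⁷ m)² = 6.08212×10¹⁵ m².
(b) P = σAT⁴ = 5.670×10⁻⁸×6.08212×10¹⁵×(215.0)⁴ = 7.37×10¹⁷ W.

λ_max ≈ 13.5 μm; P ≈ 7.37×10¹⁷ W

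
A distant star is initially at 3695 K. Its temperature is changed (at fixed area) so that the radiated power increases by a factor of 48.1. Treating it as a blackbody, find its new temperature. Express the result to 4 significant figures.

T₂ ≈ 9731 K

P ∝ T⁴, so T₂/T₁ = (P₂/P₁)^(1/4) = (48.1)^(1/4) = 2.63352.
T₂ = 3695 × 2.63352 = 9731 K.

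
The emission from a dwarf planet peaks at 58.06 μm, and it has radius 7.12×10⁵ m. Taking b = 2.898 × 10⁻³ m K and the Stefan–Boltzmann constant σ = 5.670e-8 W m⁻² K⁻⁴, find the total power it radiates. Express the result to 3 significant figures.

Wien's law: T = b/λ_max = 2.898×10⁻³/5.806×10⁻⁵ = 49.9139 K.
Surface area A = 4πR² = 4π(7.12×10⁵ m)² = 6.37045×10¹² m².
Then P = σAT⁴ = 5.670×10⁻⁸×6.37045×10¹²×(49.9139)⁴ = 2.24×10¹² W.

P ≈ 2.24×10¹² W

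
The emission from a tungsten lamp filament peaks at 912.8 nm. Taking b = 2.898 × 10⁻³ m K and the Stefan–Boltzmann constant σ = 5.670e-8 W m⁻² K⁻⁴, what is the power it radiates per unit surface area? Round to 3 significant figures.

I ≈ 5.76×10⁶ W/m²

Wien's law: T = b/λ_max = 2.898×10⁻³/9.128×10⁻⁷ = 3174.85 K.
Then I = σT⁴ = 5.670×10⁻⁸×(3174.85)⁴ = 5.76×10⁶ W/m².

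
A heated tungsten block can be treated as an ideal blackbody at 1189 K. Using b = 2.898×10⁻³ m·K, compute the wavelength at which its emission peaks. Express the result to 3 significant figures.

Wien's displacement law: λ_max = b/T = (2.898×10⁻³ m·K)/(1189 K) = 2.437×10⁻⁶ m.
That is 2.44 μm, in the infrared range.

λ_max ≈ 2.44 μm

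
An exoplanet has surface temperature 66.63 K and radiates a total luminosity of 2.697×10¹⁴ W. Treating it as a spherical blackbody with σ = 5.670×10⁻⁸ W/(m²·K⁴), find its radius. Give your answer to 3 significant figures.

L = 4πR²σT⁴ ⇒ R = √(L/(4πσT⁴)).
σT⁴ = 1.11754 W/m², so R = √(2.697×10¹⁴/(4π×1.11754)) = 4.38×10⁶ m.

R ≈ 4.38×10⁶ m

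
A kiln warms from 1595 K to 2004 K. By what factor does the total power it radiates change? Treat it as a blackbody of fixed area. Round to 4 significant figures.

P ∝ T⁴, so P₂/P₁ = (T₂/T₁)⁴ = (2004/1595)⁴ = (1.25643)⁴ = 2.492.

P₂/P₁ ≈ 2.492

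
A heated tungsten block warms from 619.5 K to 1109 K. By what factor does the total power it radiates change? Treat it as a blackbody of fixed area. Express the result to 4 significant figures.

P₂/P₁ ≈ 10.27

P ∝ T⁴, so P₂/P₁ = (T₂/T₁)⁴ = (1109/619.5)⁴ = (1.79015)⁴ = 10.27.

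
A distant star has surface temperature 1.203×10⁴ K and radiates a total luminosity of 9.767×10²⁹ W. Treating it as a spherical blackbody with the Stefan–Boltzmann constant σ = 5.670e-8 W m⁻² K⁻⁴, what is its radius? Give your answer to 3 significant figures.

R ≈ 8.09×10⁹ m

L = 4πR²σT⁴ ⇒ R = √(L/(4πσT⁴)).
σT⁴ = 1.18753×10⁹ W/m², so R = √(9.767×10²⁹/(4π×1.18753×10⁹)) = 8.09×10⁹ m.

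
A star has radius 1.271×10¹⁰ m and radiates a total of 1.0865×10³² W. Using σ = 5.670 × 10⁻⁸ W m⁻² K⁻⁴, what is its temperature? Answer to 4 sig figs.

Surface area A = 4πR² = 4π(1.271×10¹⁰ m)² = 2.03002×10²¹ m².
P = σAT⁴ ⇒ T = (P/(σA))^(1/4) = (1.0865×10³²/(5.670×10⁻⁸×2.03002×10²¹))^(1/4) = 3.117×10⁴ K.

T ≈ 3.117×10⁴ K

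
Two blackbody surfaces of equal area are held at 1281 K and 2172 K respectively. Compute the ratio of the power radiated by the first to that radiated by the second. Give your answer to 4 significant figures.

With equal areas, P₁/P₂ = (T₁/T₂)⁴ = (1281/2172)⁴ = 0.1210.

P₁/P₂ ≈ 0.1210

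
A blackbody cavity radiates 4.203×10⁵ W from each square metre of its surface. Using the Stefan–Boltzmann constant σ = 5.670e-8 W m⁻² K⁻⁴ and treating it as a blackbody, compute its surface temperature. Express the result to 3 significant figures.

T ≈ 1.65×10³ K

I = σT⁴, so T = (I/σ)^(1/4) = (4.203×10⁵/(5.670×10⁻⁸))^(1/4) = 1.65×10³ K.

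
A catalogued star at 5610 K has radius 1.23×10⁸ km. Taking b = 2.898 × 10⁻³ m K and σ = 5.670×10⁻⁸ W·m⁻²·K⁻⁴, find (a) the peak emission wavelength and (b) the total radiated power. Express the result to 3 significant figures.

(a) λ_max = b/T = 2.898×10⁻³/5610 = 5.166×10⁻⁷ m = 0.517 μm.
Surface area A = 4πR² = 4π(1.23×10¹¹ m)² = 1.90117×10²³ m².
(b) P = σAT⁴ = 5.670×10⁻⁸×1.90117×10²³×(5610)⁴ = 1.07×10³¹ W.

λ_max ≈ 0.517 μm; P ≈ 1.07×10³¹ W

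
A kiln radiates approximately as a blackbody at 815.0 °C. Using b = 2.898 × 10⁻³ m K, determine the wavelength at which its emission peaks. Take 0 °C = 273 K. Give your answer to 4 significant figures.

T = 815.0 °C + 273 = 1088.0 K.
Wien's displacement law: λ_max = b/T = (2.898×10⁻³ m·K)/(1088.0 K) = 2.6636×10⁻⁶ m.
That is 2664 nm, in the infrared range.

λ_max ≈ 2664 nm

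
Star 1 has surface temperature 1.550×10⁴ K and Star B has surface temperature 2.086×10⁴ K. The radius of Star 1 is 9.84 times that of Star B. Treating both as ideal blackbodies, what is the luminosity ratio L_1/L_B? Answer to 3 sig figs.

L ∝ R²T⁴, so L_1/L_B = (R_1/R_B)²(T_1/T_B)⁴ = (9.84)² × (1.550×10⁴/2.086×10⁴)⁴ = 96.8256 × 0.304838 = 29.5.

L_1/L_B ≈ 29.5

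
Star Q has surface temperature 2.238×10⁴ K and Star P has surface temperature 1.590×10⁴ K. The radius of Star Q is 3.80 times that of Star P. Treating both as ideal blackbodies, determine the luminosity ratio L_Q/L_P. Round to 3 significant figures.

L ∝ R²T⁴, so L_Q/L_P = (R_Q/R_P)²(T_Q/T_P)⁴ = (3.80)² × (2.238×10⁴/1.590×10⁴)⁴ = 14.44 × 3.92511 = 56.7.

L_Q/L_P ≈ 56.7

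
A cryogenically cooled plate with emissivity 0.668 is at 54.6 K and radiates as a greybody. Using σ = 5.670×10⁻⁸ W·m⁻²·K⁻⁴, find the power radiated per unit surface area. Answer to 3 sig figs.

I ≈ 0.337 W/m²

Stefan–Boltzmann: I = εσT⁴ = 0.668 × 5.670×10⁻⁸ × (54.6)⁴ = 0.337 W/m².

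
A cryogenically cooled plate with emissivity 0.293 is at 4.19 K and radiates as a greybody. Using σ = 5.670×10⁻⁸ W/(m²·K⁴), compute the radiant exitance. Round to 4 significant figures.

I ≈ 5.120×10⁻⁶ W/m²

Stefan–Boltzmann: I = εσT⁴ = 0.293 × 5.670×10⁻⁸ × (4.19)⁴ = 5.120×10⁻⁶ W/m².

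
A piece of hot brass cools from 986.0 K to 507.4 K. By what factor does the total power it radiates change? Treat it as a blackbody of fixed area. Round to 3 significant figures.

P₂/P₁ ≈ 0.0701

P ∝ T⁴, so P₂/P₁ = (T₂/T₁)⁴ = (507.4/986.0)⁴ = (0.514604)⁴ = 0.0701.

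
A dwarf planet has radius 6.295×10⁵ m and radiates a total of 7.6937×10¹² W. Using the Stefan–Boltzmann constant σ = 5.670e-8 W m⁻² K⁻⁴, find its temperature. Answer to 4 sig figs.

Surface area A = 4πR² = 4π(6.295×10⁵ m)² = 4.97968×10¹² m².
P = σAT⁴ ⇒ T = (P/(σA))^(1/4) = (7.6937×10¹²/(5.670×10⁻⁸×4.97968×10¹²))^(1/4) = 72.25 K.

T ≈ 72.25 K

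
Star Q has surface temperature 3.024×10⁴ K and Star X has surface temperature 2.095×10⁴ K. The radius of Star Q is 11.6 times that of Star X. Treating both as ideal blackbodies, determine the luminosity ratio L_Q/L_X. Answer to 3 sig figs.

L_Q/L_X ≈ 584

L ∝ R²T⁴, so L_Q/L_X = (R_Q/R_X)²(T_Q/T_X)⁴ = (11.6)² × (3.024×10⁴/2.095×10⁴)⁴ = 134.56 × 4.34101 = 584.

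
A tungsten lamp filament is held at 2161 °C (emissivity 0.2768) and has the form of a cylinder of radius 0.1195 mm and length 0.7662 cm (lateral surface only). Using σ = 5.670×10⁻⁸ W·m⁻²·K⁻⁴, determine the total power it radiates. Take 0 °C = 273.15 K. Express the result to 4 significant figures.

T = 2161 °C + 273.15 = 2434.15 K.
Lateral area A = 2πrL = 2π×1.195×10⁻⁴×7.662×10⁻³ = 5.75294×10⁻⁶ m².
P = εσAT⁴ = 0.2768 × 5.670×10⁻⁸ × 5.75294×10⁻⁶ × (2434.15)⁴ = 3.170 W.

P ≈ 3.170 W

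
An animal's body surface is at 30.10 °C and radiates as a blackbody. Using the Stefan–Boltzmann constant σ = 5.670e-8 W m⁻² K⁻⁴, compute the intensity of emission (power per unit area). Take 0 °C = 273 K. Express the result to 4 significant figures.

I ≈ 478.5 W/m²

T = 30.10 °C + 273 = 303.10 K.
Stefan–Boltzmann: I = σT⁴ = 5.670×10⁻⁸ × (303.10)⁴ = 478.5 W/m².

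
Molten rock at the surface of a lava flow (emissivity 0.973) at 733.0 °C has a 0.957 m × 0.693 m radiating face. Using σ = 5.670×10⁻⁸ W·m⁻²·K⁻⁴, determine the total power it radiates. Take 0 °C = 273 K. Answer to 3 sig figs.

P ≈ 3.75×10⁴ W

T = 733.0 °C + 273 = 1006.0 K.
Area A = 0.957 × 0.693 = 0.663201 m².
P = εσAT⁴ = 0.973 × 5.670×10⁻⁸ × 0.663201 × (1006.0)⁴ = 3.75×10⁴ W.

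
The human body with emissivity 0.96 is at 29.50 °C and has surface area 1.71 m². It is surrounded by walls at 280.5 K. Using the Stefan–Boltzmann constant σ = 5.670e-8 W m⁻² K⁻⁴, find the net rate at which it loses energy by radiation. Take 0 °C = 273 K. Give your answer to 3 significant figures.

Net loss ≈ 203 W

T = 29.50 °C + 273 = 302.50 K.
Area A = 1.71 m².
Net radiated power P_net = εσA(T⁴ − T₀⁴) = 0.96×5.670×10⁻⁸×1.71×(302.50⁴ − 280.5⁴).
T⁴ − T₀⁴ = 8.37339×10⁹ − 6.19058×10⁹ = 2.18281×10⁹ K⁴, so P_net = 203 W.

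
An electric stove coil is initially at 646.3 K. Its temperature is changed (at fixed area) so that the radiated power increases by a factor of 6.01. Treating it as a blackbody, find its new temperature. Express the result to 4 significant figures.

T₂ ≈ 1012 K

P ∝ T⁴, so T₂/T₁ = (P₂/P₁)^(1/4) = (6.01)^(1/4) = 1.56574.
T₂ = 646.3 × 1.56574 = 1012 K.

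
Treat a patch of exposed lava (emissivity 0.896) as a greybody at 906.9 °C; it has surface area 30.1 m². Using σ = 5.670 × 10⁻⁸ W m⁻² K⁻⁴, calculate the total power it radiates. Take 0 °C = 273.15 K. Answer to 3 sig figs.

T = 906.9 °C + 273.15 = 1180.05 K.
Area A = 30.1 m².
P = εσAT⁴ = 0.896 × 5.670×10⁻⁸ × 30.1 × (1180.05)⁴ = 2.97×10⁶ W.

P ≈ 2.97×10⁶ W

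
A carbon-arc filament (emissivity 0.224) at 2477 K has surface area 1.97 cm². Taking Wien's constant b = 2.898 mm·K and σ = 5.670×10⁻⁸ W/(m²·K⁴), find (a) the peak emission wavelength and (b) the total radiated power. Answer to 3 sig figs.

λ_max ≈ 1.17 μm; P ≈ 94.2 W

(a) λ_max = b/T = 2.898×10⁻³/2477 = 1.170×10⁻⁶ m = 1.17 μm.
Area A = 1.97 cm² = 1.97×10⁻⁴ m².
(b) P = εσAT⁴ = 0.224×5.670×10⁻⁸×1.97×10⁻⁴×(2477)⁴ = 94.2 W.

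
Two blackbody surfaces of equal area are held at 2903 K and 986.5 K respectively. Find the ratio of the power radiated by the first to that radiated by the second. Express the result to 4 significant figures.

P₁/P₂ ≈ 74.99

With equal areas, P₁/P₂ = (T₁/T₂)⁴ = (2903/986.5)⁴ = 74.99.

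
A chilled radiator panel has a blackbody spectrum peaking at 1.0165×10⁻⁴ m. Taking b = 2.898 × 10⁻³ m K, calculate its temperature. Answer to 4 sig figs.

Wien's law gives T = b/λ_max = (2.898×10⁻³ m·K)/(1.0165×10⁻⁴ m) = 28.51 K.

T ≈ 28.51 K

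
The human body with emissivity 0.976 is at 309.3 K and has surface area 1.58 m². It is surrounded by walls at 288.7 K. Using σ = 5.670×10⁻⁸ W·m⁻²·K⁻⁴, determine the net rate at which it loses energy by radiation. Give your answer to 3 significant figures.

Area A = 1.58 m².
Net radiated power P_net = εσA(T⁴ − T₀⁴) = 0.976×5.670×10⁻⁸×1.58×(309.3⁴ − 288.7⁴).
T⁴ − T₀⁴ = 9.15208×10⁹ − 6.94684×10⁹ = 2.20524×10⁹ K⁴, so P_net = 193 W.

Net loss ≈ 193 W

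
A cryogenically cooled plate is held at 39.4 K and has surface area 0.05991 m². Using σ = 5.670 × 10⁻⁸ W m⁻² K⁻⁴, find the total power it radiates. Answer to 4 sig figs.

Area A = 0.05991 m².
P = σAT⁴ = 5.670×10⁻⁸ × 0.05991 × (39.4)⁴ = 8.186×10⁻³ W.

P ≈ 8.186×10⁻³ W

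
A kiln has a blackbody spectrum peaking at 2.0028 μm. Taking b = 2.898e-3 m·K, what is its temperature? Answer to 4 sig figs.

T ≈ 1447 K

Wien's law gives T = b/λ_max = (2.898×10⁻³ m·K)/(2.0028×10⁻⁶ m) = 1447 K.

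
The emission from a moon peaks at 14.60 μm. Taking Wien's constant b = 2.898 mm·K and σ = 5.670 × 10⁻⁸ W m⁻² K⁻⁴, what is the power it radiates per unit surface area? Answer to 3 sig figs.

Wien's law: T = b/λ_max = 2.898×10⁻³/1.460×10⁻⁵ = 198.493 K.
Then I = σT⁴ = 5.670×10⁻⁸×(198.493)⁴ = 88.0 W/m².

I ≈ 88.0 W/m²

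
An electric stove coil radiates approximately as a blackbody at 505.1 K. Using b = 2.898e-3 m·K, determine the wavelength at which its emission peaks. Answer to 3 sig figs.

Wien's displacement law: λ_max = b/T = (2.898×10⁻³ m·K)/(505.1 K) = 5.737×10⁻⁶ m.
That is 5.74 μm, in the infrared range.

λ_max ≈ 5.74 μm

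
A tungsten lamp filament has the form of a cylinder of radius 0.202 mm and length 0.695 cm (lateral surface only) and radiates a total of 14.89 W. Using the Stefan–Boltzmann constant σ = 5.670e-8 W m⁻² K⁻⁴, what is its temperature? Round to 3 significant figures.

Lateral area A = 2πrL = 2π×2.02×10⁻⁴×6.95×10⁻³ = 8.82096×10⁻⁶ m².
P = σAT⁴ ⇒ T = (P/(σA))^(1/4) = (14.89/(5.670×10⁻⁸×8.82096×10⁻⁶))^(1/4) = 2.34×10³ K.

T ≈ 2.34×10³ K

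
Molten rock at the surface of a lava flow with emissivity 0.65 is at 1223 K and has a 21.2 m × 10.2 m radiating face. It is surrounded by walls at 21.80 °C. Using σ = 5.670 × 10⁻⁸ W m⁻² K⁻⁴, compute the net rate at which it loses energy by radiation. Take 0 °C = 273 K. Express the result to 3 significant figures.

Surroundings: T = 21.80 °C + 273 = 294.80 K.
Area A = 21.2 × 10.2 = 216.24 m².
Net radiated power P_net = εσA(T⁴ − T₀⁴) = 0.65×5.670×10⁻⁸×216.24×(1223⁴ − 294.80⁴).
T⁴ − T₀⁴ = 2.23721×10¹² − 7.55283×10⁹ = 2.22966×10¹² K⁴, so P_net = 1.78×10⁷ W.

Net loss ≈ 1.78×10⁷ W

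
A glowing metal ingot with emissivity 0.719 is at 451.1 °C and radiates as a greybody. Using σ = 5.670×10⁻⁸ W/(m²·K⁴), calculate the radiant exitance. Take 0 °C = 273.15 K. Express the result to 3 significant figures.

T = 451.1 °C + 273.15 = 724.25 K.
Stefan–Boltzmann: I = εσT⁴ = 0.719 × 5.670×10⁻⁸ × (724.25)⁴ = 1.12×10⁴ W/m².

I ≈ 1.12×10⁴ W/m²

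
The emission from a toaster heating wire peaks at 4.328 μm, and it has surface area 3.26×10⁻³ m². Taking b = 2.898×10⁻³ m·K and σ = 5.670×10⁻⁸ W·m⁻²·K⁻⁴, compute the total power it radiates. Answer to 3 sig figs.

P ≈ 37.2 W

Wien's law: T = b/λ_max = 2.898×10⁻³/4.328×10⁻⁶ = 669.593 K.
Area A = 3.26×10⁻³ m².
Then P = σAT⁴ = 5.670×10⁻⁸×3.26×10⁻³×(669.593)⁴ = 37.2 W.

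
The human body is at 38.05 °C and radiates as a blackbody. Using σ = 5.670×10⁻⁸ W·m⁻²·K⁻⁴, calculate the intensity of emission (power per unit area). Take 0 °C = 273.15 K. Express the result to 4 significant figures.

I ≈ 531.8 W/m²

T = 38.05 °C + 273.15 = 311.20 K.
Stefan–Boltzmann: I = σT⁴ = 5.670×10⁻⁸ × (311.20)⁴ = 531.8 W/m².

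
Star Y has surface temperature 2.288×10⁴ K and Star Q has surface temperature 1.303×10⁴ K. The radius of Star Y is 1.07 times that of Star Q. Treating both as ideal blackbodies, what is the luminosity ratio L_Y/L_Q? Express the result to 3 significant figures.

L ∝ R²T⁴, so L_Y/L_Q = (R_Y/R_Q)²(T_Y/T_Q)⁴ = (1.07)² × (2.288×10⁴/1.303×10⁴)⁴ = 1.1449 × 9.50706 = 10.9.

L_Y/L_Q ≈ 10.9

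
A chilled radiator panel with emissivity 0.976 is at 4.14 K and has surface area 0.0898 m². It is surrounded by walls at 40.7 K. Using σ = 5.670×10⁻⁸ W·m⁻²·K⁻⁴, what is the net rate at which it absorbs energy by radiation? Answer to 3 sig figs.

Area A = 0.0898 m².
Net radiated power P_net = εσA(T⁴ − T₀⁴) = 0.976×5.670×10⁻⁸×0.0898×(4.14⁴ − 40.7⁴).
T⁴ − T₀⁴ = 293.766 − 2.74396×10⁶ = -2.74367×10⁶ K⁴, so P_net = -0.0136 W — negative, meaning a net gain of 0.0136 W.

Net gain ≈ 0.0136 W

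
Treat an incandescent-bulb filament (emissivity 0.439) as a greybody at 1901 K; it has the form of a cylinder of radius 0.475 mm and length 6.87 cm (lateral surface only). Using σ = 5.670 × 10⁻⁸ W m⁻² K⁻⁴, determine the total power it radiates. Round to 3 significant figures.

P ≈ 66.7 W

Lateral area A = 2πrL = 2π×4.75×10⁻⁴×0.0687 = 2.05036×10⁻⁴ m².
P = εσAT⁴ = 0.439 × 5.670×10⁻⁸ × 2.05036×10⁻⁴ × (1901)⁴ = 66.7 W.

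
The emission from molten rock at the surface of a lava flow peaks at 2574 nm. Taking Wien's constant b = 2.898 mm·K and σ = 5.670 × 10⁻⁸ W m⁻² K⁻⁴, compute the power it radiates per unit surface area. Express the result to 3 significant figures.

Wien's law: T = b/λ_max = 2.898×10⁻³/2.574×10⁻⁶ = 1125.87 K.
Then I = σT⁴ = 5.670×10⁻⁸×(1125.87)⁴ = 9.11×10⁴ W/m².

I ≈ 9.11×10⁴ W/m²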